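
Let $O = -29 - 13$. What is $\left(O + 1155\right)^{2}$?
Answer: $1238769$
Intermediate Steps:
$O = -42$ ($O = -29 - 13 = -42$)
$\left(O + 1155\right)^{2} = \left(-42 + 1155\right)^{2} = 1113^{2} = 1238769$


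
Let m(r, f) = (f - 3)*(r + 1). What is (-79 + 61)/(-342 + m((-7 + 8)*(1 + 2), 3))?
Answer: 1/19 ≈ 0.052632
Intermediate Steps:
m(r, f) = (1 + r)*(-3 + f) (m(r, f) = (-3 + f)*(1 + r) = (1 + r)*(-3 + f))
(-79 + 61)/(-342 + m((-7 + 8)*(1 + 2), 3)) = (-79 + 61)/(-342 + (-3 + 3 - 3*(-7 + 8)*(1 + 2) + 3*((-7 + 8)*(1 + 2)))) = -18/(-342 + (-3 + 3 - 3*3 + 3*(1*3))) = -18/(-342 + (-3 + 3 - 3*3 + 3*3)) = -18/(-342 + (-3 + 3 - 9 + 9)) = -18/(-342 + 0) = -18/(-342) = -18*(-1/342) = 1/19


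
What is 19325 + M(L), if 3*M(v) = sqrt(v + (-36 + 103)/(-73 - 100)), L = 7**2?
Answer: 19325 + 29*sqrt(1730)/519 ≈ 19327.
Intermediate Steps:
L = 49
M(v) = sqrt(-67/173 + v)/3 (M(v) = sqrt(v + (-36 + 103)/(-73 - 100))/3 = sqrt(v + 67/(-173))/3 = sqrt(v + 67*(-1/173))/3 = sqrt(v - 67/173)/3 = sqrt(-67/173 + v)/3)
19325 + M(L) = 19325 + sqrt(-11591 + 29929*49)/519 = 19325 + sqrt(-11591 + 1466521)/519 = 19325 + sqrt(1454930)/519 = 19325 + (29*sqrt(1730))/519 = 19325 + 29*sqrt(1730)/519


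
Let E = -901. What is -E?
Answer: 901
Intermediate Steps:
-E = -1*(-901) = 901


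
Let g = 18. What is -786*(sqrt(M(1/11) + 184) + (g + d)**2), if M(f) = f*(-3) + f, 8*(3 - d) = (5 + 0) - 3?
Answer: -2707377/8 - 786*sqrt(22242)/11 ≈ -3.4908e+5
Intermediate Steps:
d = 11/4 (d = 3 - ((5 + 0) - 3)/8 = 3 - (5 - 3)/8 = 3 - 1/8*2 = 3 - 1/4 = 11/4 ≈ 2.7500)
M(f) = -2*f (M(f) = -3*f + f = -2*f)
-786*(sqrt(M(1/11) + 184) + (g + d)**2) = -786*(sqrt(-2/11 + 184) + (18 + 11/4)**2) = -786*(sqrt(-2*1/11 + 184) + (83/4)**2) = -786*(sqrt(-2/11 + 184) + 6889/16) = -786*(sqrt(2022/11) + 6889/16) = -786*(sqrt(22242)/11 + 6889/16) = -786*(6889/16 + sqrt(22242)/11) = -2707377/8 - 786*sqrt(22242)/11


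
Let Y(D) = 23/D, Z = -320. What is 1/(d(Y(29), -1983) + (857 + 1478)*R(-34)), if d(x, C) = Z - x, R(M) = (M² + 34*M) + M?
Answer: -29/2311613 ≈ -1.2545e-5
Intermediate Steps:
R(M) = M² + 35*M
d(x, C) = -320 - x
1/(d(Y(29), -1983) + (857 + 1478)*R(-34)) = 1/((-320 - 23/29) + (857 + 1478)*(-34*(35 - 34))) = 1/((-320 - 23/29) + 2335*(-34*1)) = 1/((-320 - 1*23/29) + 2335*(-34)) = 1/((-320 - 23/29) - 79390) = 1/(-9303/29 - 79390) = 1/(-2311613/29) = -29/2311613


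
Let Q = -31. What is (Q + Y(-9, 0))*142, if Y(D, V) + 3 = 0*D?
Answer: -4828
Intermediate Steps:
Y(D, V) = -3 (Y(D, V) = -3 + 0*D = -3 + 0 = -3)
(Q + Y(-9, 0))*142 = (-31 - 3)*142 = -34*142 = -4828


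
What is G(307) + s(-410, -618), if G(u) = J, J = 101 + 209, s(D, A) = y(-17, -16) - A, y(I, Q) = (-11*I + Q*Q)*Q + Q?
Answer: -6176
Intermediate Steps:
y(I, Q) = Q + Q*(Q² - 11*I) (y(I, Q) = (-11*I + Q²)*Q + Q = (Q² - 11*I)*Q + Q = Q*(Q² - 11*I) + Q = Q + Q*(Q² - 11*I))
s(D, A) = -7104 - A (s(D, A) = -16*(1 + (-16)² - 11*(-17)) - A = -16*(1 + 256 + 187) - A = -16*444 - A = -7104 - A)
J = 310
G(u) = 310
G(307) + s(-410, -618) = 310 + (-7104 - 1*(-618)) = 310 + (-7104 + 618) = 310 - 6486 = -6176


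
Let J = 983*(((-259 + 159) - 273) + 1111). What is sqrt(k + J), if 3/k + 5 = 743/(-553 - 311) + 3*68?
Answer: 3*sqrt(2362323577432478)/171193 ≈ 851.74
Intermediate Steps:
J = 725454 (J = 983*((-100 - 273) + 1111) = 983*(-373 + 1111) = 983*738 = 725454)
k = 2592/171193 (k = 3/(-5 + (743/(-553 - 311) + 3*68)) = 3/(-5 + (743/(-864) + 204)) = 3/(-5 + (-1/864*743 + 204)) = 3/(-5 + (-743/864 + 204)) = 3/(-5 + 175513/864) = 3/(171193/864) = 3*(864/171193) = 2592/171193 ≈ 0.015141)
sqrt(k + J) = sqrt(2592/171193 + 725454) = sqrt(124192649214/171193) = 3*sqrt(2362323577432478)/171193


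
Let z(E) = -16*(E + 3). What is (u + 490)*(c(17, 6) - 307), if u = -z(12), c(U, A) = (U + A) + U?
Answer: -194910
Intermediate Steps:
z(E) = -48 - 16*E (z(E) = -16*(3 + E) = -48 - 16*E)
c(U, A) = A + 2*U (c(U, A) = (A + U) + U = A + 2*U)
u = 240 (u = -(-48 - 16*12) = -(-48 - 192) = -1*(-240) = 240)
(u + 490)*(c(17, 6) - 307) = (240 + 490)*((6 + 2*17) - 307) = 730*((6 + 34) - 307) = 730*(40 - 307) = 730*(-267) = -194910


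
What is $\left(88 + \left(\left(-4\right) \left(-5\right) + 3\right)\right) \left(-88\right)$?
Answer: $-9768$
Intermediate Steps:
$\left(88 + \left(\left(-4\right) \left(-5\right) + 3\right)\right) \left(-88\right) = \left(88 + \left(20 + 3\right)\right) \left(-88\right) = \left(88 + 23\right) \left(-88\right) = 111 \left(-88\right) = -9768$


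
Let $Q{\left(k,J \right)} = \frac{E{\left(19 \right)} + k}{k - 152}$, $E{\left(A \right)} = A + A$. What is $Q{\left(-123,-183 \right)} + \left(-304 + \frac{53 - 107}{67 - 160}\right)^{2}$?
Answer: $\frac{4866022317}{52855} \approx 92064.0$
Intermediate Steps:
$E{\left(A \right)} = 2 A$
$Q{\left(k,J \right)} = \frac{38 + k}{-152 + k}$ ($Q{\left(k,J \right)} = \frac{2 \cdot 19 + k}{k - 152} = \frac{38 + k}{-152 + k}$)
$Q{\left(-123,-183 \right)} + \left(-304 + \frac{53 - 107}{67 - 160}\right)^{2} = \frac{38 - 123}{-152 - 123} + \left(-304 + \frac{53 - 107}{67 - 160}\right)^{2} = \frac{1}{-275} \left(-85\right) + \left(-304 - \frac{54}{-93}\right)^{2} = \left(- \frac{1}{275}\right) \left(-85\right) + \left(-304 - - \frac{18}{31}\right)^{2} = \frac{17}{55} + \left(-304 + \frac{18}{31}\right)^{2} = \frac{17}{55} + \left(- \frac{9406}{31}\right)^{2} = \frac{17}{55} + \frac{88472836}{961} = \frac{4866022317}{52855}$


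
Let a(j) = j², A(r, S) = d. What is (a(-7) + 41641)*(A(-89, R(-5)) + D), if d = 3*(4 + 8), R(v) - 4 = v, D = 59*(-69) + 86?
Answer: -164633810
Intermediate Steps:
D = -3985 (D = -4071 + 86 = -3985)
R(v) = 4 + v
d = 36 (d = 3*12 = 36)
A(r, S) = 36
(a(-7) + 41641)*(A(-89, R(-5)) + D) = ((-7)² + 41641)*(36 - 3985) = (49 + 41641)*(-3949) = 41690*(-3949) = -164633810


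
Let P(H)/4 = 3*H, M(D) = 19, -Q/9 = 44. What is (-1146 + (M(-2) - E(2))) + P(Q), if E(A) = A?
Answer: -5881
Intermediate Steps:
Q = -396 (Q = -9*44 = -396)
P(H) = 12*H (P(H) = 4*(3*H) = 12*H)
(-1146 + (M(-2) - E(2))) + P(Q) = (-1146 + (19 - 1*2)) + 12*(-396) = (-1146 + (19 - 2)) - 4752 = (-1146 + 17) - 4752 = -1129 - 4752 = -5881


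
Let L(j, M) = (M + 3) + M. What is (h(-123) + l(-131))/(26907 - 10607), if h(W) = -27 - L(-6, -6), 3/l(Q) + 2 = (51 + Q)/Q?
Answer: -3669/2966600 ≈ -0.0012368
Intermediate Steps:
L(j, M) = 3 + 2*M (L(j, M) = (3 + M) + M = 3 + 2*M)
l(Q) = 3/(-2 + (51 + Q)/Q)
h(W) = -18 (h(W) = -27 - (3 + 2*(-6)) = -27 - (3 - 12) = -27 - 1*(-9) = -27 + 9 = -18)
(h(-123) + l(-131))/(26907 - 10607) = (-18 - 3*(-131)/(-51 - 131))/(26907 - 10607) = (-18 - 3*(-131)/(-182))/16300 = (-18 - 3*(-131)*(-1/182))*(1/16300) = (-18 - 393/182)*(1/16300) = -3669/182*1/16300 = -3669/2966600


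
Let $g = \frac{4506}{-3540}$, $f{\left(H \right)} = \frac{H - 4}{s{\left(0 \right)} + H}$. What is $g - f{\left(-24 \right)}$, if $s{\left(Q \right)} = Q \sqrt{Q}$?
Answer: $- \frac{2159}{885} \approx -2.4395$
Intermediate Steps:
$s{\left(Q \right)} = Q^{\frac{3}{2}}$
$f{\left(H \right)} = \frac{-4 + H}{H}$ ($f{\left(H \right)} = \frac{H - 4}{0^{\frac{3}{2}} + H} = \frac{-4 + H}{0 + H} = \frac{-4 + H}{H}$)
$g = - \frac{751}{590}$ ($g = 4506 \left(- \frac{1}{3540}\right) = - \frac{751}{590} \approx -1.2729$)
$g - f{\left(-24 \right)} = - \frac{751}{590} - \frac{-4 - 24}{-24} = - \frac{751}{590} - \left(- \frac{1}{24}\right) \left(-28\right) = - \frac{751}{590} - \frac{7}{6} = - \frac{2159}{885}$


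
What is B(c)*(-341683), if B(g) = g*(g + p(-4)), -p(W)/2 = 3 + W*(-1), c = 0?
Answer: 0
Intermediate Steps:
p(W) = -6 + 2*W (p(W) = -2*(3 + W*(-1)) = -2*(3 - W) = -6 + 2*W)
B(g) = g*(-14 + g) (B(g) = g*(g + (-6 + 2*(-4))) = g*(g + (-6 - 8)) = g*(g - 14) = g*(-14 + g))
B(c)*(-341683) = (0*(-14 + 0))*(-341683) = (0*(-14))*(-341683) = 0*(-341683) = 0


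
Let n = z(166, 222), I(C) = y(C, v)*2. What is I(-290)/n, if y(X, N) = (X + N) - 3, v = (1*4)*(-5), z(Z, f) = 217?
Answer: -626/217 ≈ -2.8848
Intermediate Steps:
v = -20 (v = 4*(-5) = -20)
y(X, N) = -3 + N + X (y(X, N) = (N + X) - 3 = -3 + N + X)
I(C) = -46 + 2*C (I(C) = (-3 - 20 + C)*2 = (-23 + C)*2 = -46 + 2*C)
n = 217
I(-290)/n = (-46 + 2*(-290))/217 = (-46 - 580)*(1/217) = -626*1/217 = -626/217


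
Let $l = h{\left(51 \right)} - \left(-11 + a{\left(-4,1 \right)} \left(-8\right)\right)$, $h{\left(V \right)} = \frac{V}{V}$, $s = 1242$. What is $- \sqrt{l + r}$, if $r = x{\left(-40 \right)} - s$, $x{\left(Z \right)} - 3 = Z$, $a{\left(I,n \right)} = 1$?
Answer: $- i \sqrt{1259} \approx - 35.482 i$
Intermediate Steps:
$x{\left(Z \right)} = 3 + Z$
$h{\left(V \right)} = 1$
$l = 20$ ($l = 1 - \left(-11 + 1 \left(-8\right)\right) = 1 - \left(-11 - 8\right) = 1 - -19 = 1 + 19 = 20$)
$r = -1279$ ($r = \left(3 - 40\right) - 1242 = -37 - 1242 = -1279$)
$- \sqrt{l + r} = - \sqrt{20 - 1279} = - \sqrt{-1259} = - i \sqrt{1259}$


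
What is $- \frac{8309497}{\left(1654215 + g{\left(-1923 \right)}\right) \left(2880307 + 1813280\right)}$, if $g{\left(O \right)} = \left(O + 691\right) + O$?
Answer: $- \frac{8309497}{7749393752220} \approx -1.0723 \cdot 10^{-6}$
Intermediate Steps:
$g{\left(O \right)} = 691 + 2 O$ ($g{\left(O \right)} = \left(691 + O\right) + O = 691 + 2 O$)
$- \frac{8309497}{\left(1654215 + g{\left(-1923 \right)}\right) \left(2880307 + 1813280\right)} = - \frac{8309497}{\left(1654215 + \left(691 + 2 \left(-1923\right)\right)\right) \left(2880307 + 1813280\right)} = - \frac{8309497}{\left(1654215 + \left(691 - 3846\right)\right) 4693587} = - \frac{8309497}{\left(1654215 - 3155\right) 4693587} = - \frac{8309497}{1651060 \cdot 4693587} = - \frac{8309497}{7749393752220}$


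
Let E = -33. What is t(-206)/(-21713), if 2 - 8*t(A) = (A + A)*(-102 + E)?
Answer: 27809/86852 ≈ 0.32019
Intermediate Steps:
t(A) = ¼ + 135*A/4 (t(A) = ¼ - (A + A)*(-102 - 33)/8 = ¼ - 2*A*(-135)/8 = ¼ - (-135)*A/4 = ¼ + 135*A/4)
t(-206)/(-21713) = (¼ + (135/4)*(-206))/(-21713) = (¼ - 13905/2)*(-1/21713) = -27809/4*(-1/21713) = 27809/86852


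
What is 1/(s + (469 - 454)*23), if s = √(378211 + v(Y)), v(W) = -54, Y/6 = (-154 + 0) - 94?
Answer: -345/259132 + √378157/259132 ≈ 0.0010417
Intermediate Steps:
Y = -1488 (Y = 6*((-154 + 0) - 94) = 6*(-154 - 94) = 6*(-248) = -1488)
s = √378157 (s = √(378211 - 54) = √378157 ≈ 614.94)
1/(s + (469 - 454)*23) = 1/(√378157 + (469 - 454)*23) = 1/(√378157 + 15*23) = 1/(√378157 + 345) = 1/(345 + √378157)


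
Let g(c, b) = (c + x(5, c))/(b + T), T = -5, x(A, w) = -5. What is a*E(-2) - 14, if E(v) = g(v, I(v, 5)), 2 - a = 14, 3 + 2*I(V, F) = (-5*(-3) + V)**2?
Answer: -168/13 ≈ -12.923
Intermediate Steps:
I(V, F) = -3/2 + (15 + V)**2/2 (I(V, F) = -3/2 + (-5*(-3) + V)**2/2 = -3/2 + (15 + V)**2/2)
a = -12 (a = 2 - 1*14 = 2 - 14 = -12)
g(c, b) = (-5 + c)/(-5 + b) (g(c, b) = (c - 5)/(b - 5) = (-5 + c)/(-5 + b))
E(v) = (-5 + v)/(-13/2 + (15 + v)**2/2) (E(v) = (-5 + v)/(-5 + (-3/2 + (15 + v)**2/2)) = (-5 + v)/(-13/2 + (15 + v)**2/2))
a*E(-2) - 14 = -24*(-5 - 2)/(-13 + (15 - 2)**2) - 14 = -24*(-7)/(-13 + 13**2) - 14 = -24*(-7)/(-13 + 169) - 14 = -24*(-7)/156 - 14 = -12*(-7/78) - 14 = 14/13 - 14 = -168/13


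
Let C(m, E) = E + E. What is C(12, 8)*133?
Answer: 2128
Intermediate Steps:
C(m, E) = 2*E
C(12, 8)*133 = (2*8)*133 = 16*133 = 2128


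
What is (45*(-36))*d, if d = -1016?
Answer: 1645920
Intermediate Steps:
(45*(-36))*d = (45*(-36))*(-1016) = -1620*(-1016) = 1645920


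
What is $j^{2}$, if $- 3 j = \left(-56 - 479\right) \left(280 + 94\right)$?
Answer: $\frac{40036008100}{9} \approx 4.4484 \cdot 10^{9}$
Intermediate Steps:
$j = \frac{200090}{3}$ ($j = - \frac{\left(-56 - 479\right) \left(280 + 94\right)}{3} = - \frac{\left(-535\right) 374}{3} = \left(- \frac{1}{3}\right) \left(-200090\right) = \frac{200090}{3} \approx 66697.0$)
$j^{2} = \left(\frac{200090}{3}\right)^{2} = \frac{40036008100}{9}$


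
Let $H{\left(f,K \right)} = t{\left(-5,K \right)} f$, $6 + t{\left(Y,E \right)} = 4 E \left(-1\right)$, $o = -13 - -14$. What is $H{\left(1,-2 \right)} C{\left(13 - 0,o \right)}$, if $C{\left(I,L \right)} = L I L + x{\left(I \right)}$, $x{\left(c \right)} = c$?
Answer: $52$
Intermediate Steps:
$o = 1$ ($o = -13 + 14 = 1$)
$t{\left(Y,E \right)} = -6 - 4 E$ ($t{\left(Y,E \right)} = -6 + 4 E \left(-1\right) = -6 - 4 E$)
$C{\left(I,L \right)} = I + I L^{2}$ ($C{\left(I,L \right)} = L I L + I = I L L + I = I L^{2} + I = I + I L^{2}$)
$H{\left(f,K \right)} = f \left(-6 - 4 K\right)$ ($H{\left(f,K \right)} = \left(-6 - 4 K\right) f = f \left(-6 - 4 K\right)$)
$H{\left(1,-2 \right)} C{\left(13 - 0,o \right)} = \left(-2\right) 1 \left(3 + 2 \left(-2\right)\right) \left(13 - 0\right) \left(1 + 1^{2}\right) = \left(-2\right) 1 \left(3 - 4\right) \left(13 + 0\right) \left(1 + 1\right) = \left(-2\right) 1 \left(-1\right) 13 \cdot 2 = 2 \cdot 26 = 52$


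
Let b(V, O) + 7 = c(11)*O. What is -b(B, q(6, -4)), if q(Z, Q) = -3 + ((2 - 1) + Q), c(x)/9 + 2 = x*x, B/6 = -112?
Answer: 6433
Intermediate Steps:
B = -672 (B = 6*(-112) = -672)
c(x) = -18 + 9*x² (c(x) = -18 + 9*(x*x) = -18 + 9*x²)
q(Z, Q) = -2 + Q (q(Z, Q) = -3 + (1 + Q) = -2 + Q)
b(V, O) = -7 + 1071*O (b(V, O) = -7 + (-18 + 9*11²)*O = -7 + (-18 + 9*121)*O = -7 + (-18 + 1089)*O = -7 + 1071*O)
-b(B, q(6, -4)) = -(-7 + 1071*(-2 - 4)) = -(-7 + 1071*(-6)) = -(-7 - 6426) = -1*(-6433) = 6433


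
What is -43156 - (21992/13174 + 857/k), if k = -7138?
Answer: -2029181911325/47018006 ≈ -43158.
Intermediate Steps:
-43156 - (21992/13174 + 857/k) = -43156 - (21992/13174 + 857/(-7138)) = -43156 - (21992*(1/13174) + 857*(-1/7138)) = -43156 - (10996/6587 - 857/7138) = -43156 - 1*72844389/47018006 = -43156 - 72844389/47018006 = -2029181911325/47018006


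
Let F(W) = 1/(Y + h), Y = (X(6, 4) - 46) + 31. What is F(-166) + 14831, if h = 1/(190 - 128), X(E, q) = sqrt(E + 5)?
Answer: 12172589469/820757 - 3844*sqrt(11)/820757 ≈ 14831.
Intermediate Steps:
X(E, q) = sqrt(5 + E)
Y = -15 + sqrt(11) (Y = (sqrt(5 + 6) - 46) + 31 = (sqrt(11) - 46) + 31 = (-46 + sqrt(11)) + 31 = -15 + sqrt(11) ≈ -11.683)
h = 1/62 ≈ 0.016129
F(W) = 1/(-929/62 + sqrt(11)) (F(W) = 1/((-15 + sqrt(11)) + 1/62) = 1/(-929/62 + sqrt(11)))
F(-166) + 14831 = (-57598/820757 - 3844*sqrt(11)/820757) + 14831 = 12172589469/820757 - 3844*sqrt(11)/820757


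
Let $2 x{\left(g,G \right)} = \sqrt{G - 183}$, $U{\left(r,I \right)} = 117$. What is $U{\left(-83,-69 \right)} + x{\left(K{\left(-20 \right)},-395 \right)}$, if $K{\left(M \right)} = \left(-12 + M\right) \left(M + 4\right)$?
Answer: $117 + \frac{17 i \sqrt{2}}{2} \approx 117.0 + 12.021 i$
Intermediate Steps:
$K{\left(M \right)} = \left(-12 + M\right) \left(4 + M\right)$
$x{\left(g,G \right)} = \frac{\sqrt{-183 + G}}{2}$ ($x{\left(g,G \right)} = \frac{\sqrt{G - 183}}{2} = \frac{\sqrt{-183 + G}}{2}$)
$U{\left(-83,-69 \right)} + x{\left(K{\left(-20 \right)},-395 \right)} = 117 + \frac{\sqrt{-183 - 395}}{2} = 117 + \frac{\sqrt{-578}}{2} = 117 + \frac{17 i \sqrt{2}}{2}$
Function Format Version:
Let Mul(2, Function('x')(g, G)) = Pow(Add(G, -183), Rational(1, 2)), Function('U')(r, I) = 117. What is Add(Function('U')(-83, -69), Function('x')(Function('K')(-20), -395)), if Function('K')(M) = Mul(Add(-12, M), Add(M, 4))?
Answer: Add(117, Mul(Rational(17, 2), I, Pow(2, Rational(1, 2)))) ≈ Add(117.00, Mul(12.021, I))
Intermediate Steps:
Function('K')(M) = Mul(Add(-12, M), Add(4, M))
Function('x')(g, G) = Mul(Rational(1, 2), Pow(Add(-183, G), Rational(1, 2))) (Function('x')(g, G) = Mul(Rational(1, 2), Pow(Add(G, -183), Rational(1, 2))) = Mul(Rational(1, 2), Pow(Add(-183, G), Rational(1, 2))))
Add(Function('U')(-83, -69), Function('x')(Function('K')(-20), -395)) = Add(117, Mul(Rational(1, 2), Pow(Add(-183, -395), Rational(1, 2)))) = Add(117, Mul(Rational(1, 2), Pow(-578, Rational(1, 2)))) = Add(117, Mul(Rational(1, 2), Mul(17, I, Pow(2, Rational(1, 2))))) = Add(117, Mul(Rational(17, 2), I, Pow(2, Rational(1, 2))))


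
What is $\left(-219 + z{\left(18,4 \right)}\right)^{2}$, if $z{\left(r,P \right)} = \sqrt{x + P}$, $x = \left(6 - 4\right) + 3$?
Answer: $46656$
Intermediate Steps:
$x = 5$ ($x = 2 + 3 = 5$)
$z{\left(r,P \right)} = \sqrt{5 + P}$
$\left(-219 + z{\left(18,4 \right)}\right)^{2} = \left(-219 + \sqrt{5 + 4}\right)^{2} = \left(-219 + \sqrt{9}\right)^{2} = \left(-219 + 3\right)^{2} = \left(-216\right)^{2} = 46656$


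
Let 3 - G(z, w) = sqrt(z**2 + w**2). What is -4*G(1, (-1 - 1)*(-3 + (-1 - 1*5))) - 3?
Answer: -15 + 20*sqrt(13) ≈ 57.111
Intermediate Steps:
G(z, w) = 3 - sqrt(w**2 + z**2) (G(z, w) = 3 - sqrt(z**2 + w**2) = 3 - sqrt(w**2 + z**2))
-4*G(1, (-1 - 1)*(-3 + (-1 - 1*5))) - 3 = -4*(3 - sqrt(((-1 - 1)*(-3 + (-1 - 1*5)))**2 + 1**2)) - 3 = -4*(3 - sqrt((-2*(-3 + (-1 - 5)))**2 + 1)) - 3 = -4*(3 - sqrt((-2*(-3 - 6))**2 + 1)) - 3 = -4*(3 - sqrt((-2*(-9))**2 + 1)) - 3 = -4*(3 - sqrt(18**2 + 1)) - 3 = -4*(3 - sqrt(324 + 1)) - 3 = -4*(3 - sqrt(325)) - 3 = -4*(3 - 5*sqrt(13)) - 3 = (-12 + 20*sqrt(13)) - 3 = -15 + 20*sqrt(13)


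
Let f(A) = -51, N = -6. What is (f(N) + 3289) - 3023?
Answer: 215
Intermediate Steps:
(f(N) + 3289) - 3023 = (-51 + 3289) - 3023 = 3238 - 3023 = 215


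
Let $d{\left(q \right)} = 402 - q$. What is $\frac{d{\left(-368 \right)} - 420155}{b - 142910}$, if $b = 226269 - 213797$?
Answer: $\frac{419385}{130438} \approx 3.2152$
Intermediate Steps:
$b = 12472$ ($b = 226269 - 213797 = 12472$)
$\frac{d{\left(-368 \right)} - 420155}{b - 142910} = \frac{\left(402 - -368\right) - 420155}{12472 - 142910} = \frac{\left(402 + 368\right) - 420155}{-130438} = \left(770 - 420155\right) \left(- \frac{1}{130438}\right) = \left(-419385\right) \left(- \frac{1}{130438}\right) = \frac{419385}{130438}$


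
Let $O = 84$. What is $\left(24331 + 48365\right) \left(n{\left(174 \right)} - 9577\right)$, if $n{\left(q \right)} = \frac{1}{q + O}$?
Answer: $- \frac{29937000340}{43} \approx -6.9621 \cdot 10^{8}$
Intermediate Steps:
$n{\left(q \right)} = \frac{1}{84 + q}$ ($n{\left(q \right)} = \frac{1}{q + 84} = \frac{1}{84 + q}$)
$\left(24331 + 48365\right) \left(n{\left(174 \right)} - 9577\right) = \left(24331 + 48365\right) \left(\frac{1}{84 + 174} - 9577\right) = 72696 \left(\frac{1}{258} - 9577\right) = 72696 \left(- \frac{2470865}{258}\right) = - \frac{29937000340}{43}$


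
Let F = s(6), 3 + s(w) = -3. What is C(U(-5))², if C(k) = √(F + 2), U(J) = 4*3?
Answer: -4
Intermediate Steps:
s(w) = -6 (s(w) = -3 - 3 = -6)
U(J) = 12
F = -6
C(k) = 2*I (C(k) = √(-6 + 2) = √(-4) = 2*I)
C(U(-5))² = (2*I)² = -4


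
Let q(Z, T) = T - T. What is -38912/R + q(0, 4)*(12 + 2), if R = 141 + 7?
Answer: -9728/37 ≈ -262.92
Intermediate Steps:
R = 148
q(Z, T) = 0
-38912/R + q(0, 4)*(12 + 2) = -38912/148 + 0*(12 + 2) = -38912/148 + 0*14 = -128*76/37 + 0 = -9728/37 + 0 = -9728/37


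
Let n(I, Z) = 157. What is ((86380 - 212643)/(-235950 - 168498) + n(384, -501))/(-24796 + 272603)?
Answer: 63624599/100225045536 ≈ 0.00063482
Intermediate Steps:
((86380 - 212643)/(-235950 - 168498) + n(384, -501))/(-24796 + 272603) = ((86380 - 212643)/(-235950 - 168498) + 157)/(-24796 + 272603) = (-126263/(-404448) + 157)/247807 = (-126263*(-1/404448) + 157)*(1/247807) = (126263/404448 + 157)*(1/247807) = (63624599/404448)*(1/247807) = 63624599/100225045536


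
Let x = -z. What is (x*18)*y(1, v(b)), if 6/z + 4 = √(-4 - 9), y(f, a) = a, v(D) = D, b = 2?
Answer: 864/29 + 216*I*√13/29 ≈ 29.793 + 26.855*I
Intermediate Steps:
z = 6/(-4 + I*√13) (z = 6/(-4 + √(-4 - 9)) = 6/(-4 + √(-13)) = 6/(-4 + I*√13) ≈ -0.82759 - 0.74598*I)
x = 24/29 + 6*I*√13/29 (x = -(-24/29 - 6*I*√13/29) = 24/29 + 6*I*√13/29 ≈ 0.82759 + 0.74598*I)
(x*18)*y(1, v(b)) = ((24/29 + 6*I*√13/29)*18)*2 = (432/29 + 108*I*√13/29)*2 = 864/29 + 216*I*√13/29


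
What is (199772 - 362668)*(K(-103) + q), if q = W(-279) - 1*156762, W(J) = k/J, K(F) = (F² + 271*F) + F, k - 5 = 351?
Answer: 7915687916272/279 ≈ 2.8372e+10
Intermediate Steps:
k = 356 (k = 5 + 351 = 356)
K(F) = F² + 272*F
W(J) = 356/J
q = -43736954/279 (q = 356/(-279) - 1*156762 = 356*(-1/279) - 156762 = -356/279 - 156762 = -43736954/279 ≈ -1.5676e+5)
(199772 - 362668)*(K(-103) + q) = (199772 - 362668)*(-103*(272 - 103) - 43736954/279) = -162896*(-103*169 - 43736954/279) = -162896*(-17407 - 43736954/279) = -162896*(-48593507/279) = 7915687916272/279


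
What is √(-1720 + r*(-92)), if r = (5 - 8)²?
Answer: 14*I*√13 ≈ 50.478*I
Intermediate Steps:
r = 9 (r = (-3)² = 9)
√(-1720 + r*(-92)) = √(-1720 + 9*(-92)) = √(-1720 - 828) = √(-2548) = 14*I*√13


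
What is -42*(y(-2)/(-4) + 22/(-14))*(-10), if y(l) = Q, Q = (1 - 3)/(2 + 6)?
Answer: -2535/4 ≈ -633.75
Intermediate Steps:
Q = -1/4 (Q = -2/8 = -2*1/8 = -1/4 ≈ -0.25000)
y(l) = -1/4
-42*(y(-2)/(-4) + 22/(-14))*(-10) = -42*(-1/4/(-4) + 22/(-14))*(-10) = -42*(-1/4*(-1/4) + 22*(-1/14))*(-10) = -42*(1/16 - 11/7)*(-10) = -42*(-169/112)*(-10) = (507/8)*(-10) = -2535/4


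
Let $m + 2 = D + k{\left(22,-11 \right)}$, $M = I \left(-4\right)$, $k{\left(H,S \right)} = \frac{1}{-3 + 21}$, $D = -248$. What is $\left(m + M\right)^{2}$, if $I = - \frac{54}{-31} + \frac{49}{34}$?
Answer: $\frac{6208833013009}{89984196} \approx 68999.0$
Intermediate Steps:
$k{\left(H,S \right)} = \frac{1}{18}$
$I = \frac{3355}{1054}$ ($I = \left(-54\right) \left(- \frac{1}{31}\right) + 49 \cdot \frac{1}{34} = \frac{54}{31} + \frac{49}{34} = \frac{3355}{1054} \approx 3.1831$)
$M = - \frac{6710}{527}$ ($M = \frac{3355}{1054} \left(-4\right) = - \frac{6710}{527} \approx -12.732$)
$m = - \frac{4499}{18}$ ($m = -2 + \left(-248 + \frac{1}{18}\right) = -2 - \frac{4463}{18} = - \frac{4499}{18} \approx -249.94$)
$\left(m + M\right)^{2} = \left(- \frac{4499}{18} - \frac{6710}{527}\right)^{2} = \left(- \frac{2491753}{9486}\right)^{2} = \frac{6208833013009}{89984196}$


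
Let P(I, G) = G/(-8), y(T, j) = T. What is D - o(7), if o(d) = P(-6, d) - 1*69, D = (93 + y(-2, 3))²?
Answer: 66807/8 ≈ 8350.9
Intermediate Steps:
P(I, G) = -G/8 (P(I, G) = G*(-⅛) = -G/8)
D = 8281 (D = (93 - 2)² = 91² = 8281)
o(d) = -69 - d/8 (o(d) = -d/8 - 1*69 = -d/8 - 69 = -69 - d/8)
D - o(7) = 8281 - (-69 - ⅛*7) = 8281 - (-69 - 7/8) = 8281 - 1*(-559/8) = 8281 + 559/8 = 66807/8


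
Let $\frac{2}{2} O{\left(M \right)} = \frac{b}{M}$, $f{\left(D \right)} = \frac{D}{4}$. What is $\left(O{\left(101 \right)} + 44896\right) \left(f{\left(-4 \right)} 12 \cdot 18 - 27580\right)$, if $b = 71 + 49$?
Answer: $- \frac{126044186336}{101} \approx -1.248 \cdot 10^{9}$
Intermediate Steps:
$f{\left(D \right)} = \frac{D}{4}$ ($f{\left(D \right)} = D \frac{1}{4} = \frac{D}{4}$)
$b = 120$
$O{\left(M \right)} = \frac{120}{M}$
$\left(O{\left(101 \right)} + 44896\right) \left(f{\left(-4 \right)} 12 \cdot 18 - 27580\right) = \left(\frac{120}{101} + 44896\right) \left(\frac{1}{4} \left(-4\right) 12 \cdot 18 - 27580\right) = \left(120 \cdot \frac{1}{101} + 44896\right) \left(\left(-1\right) 12 \cdot 18 - 27580\right) = \left(\frac{120}{101} + 44896\right) \left(\left(-12\right) 18 - 27580\right) = \frac{4534616 \left(-216 - 27580\right)}{101} = \frac{4534616}{101} \left(-27796\right) = - \frac{126044186336}{101}$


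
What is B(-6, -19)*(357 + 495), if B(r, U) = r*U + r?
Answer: 92016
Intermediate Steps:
B(r, U) = r + U*r (B(r, U) = U*r + r = r + U*r)
B(-6, -19)*(357 + 495) = (-6*(1 - 19))*(357 + 495) = -6*(-18)*852 = 108*852 = 92016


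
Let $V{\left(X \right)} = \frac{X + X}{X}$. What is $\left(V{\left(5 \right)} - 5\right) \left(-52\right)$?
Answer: $156$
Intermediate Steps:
$V{\left(X \right)} = 2$ ($V{\left(X \right)} = \frac{2 X}{X} = 2$)
$\left(V{\left(5 \right)} - 5\right) \left(-52\right) = \left(2 - 5\right) \left(-52\right) = \left(-3\right) \left(-52\right) = 156$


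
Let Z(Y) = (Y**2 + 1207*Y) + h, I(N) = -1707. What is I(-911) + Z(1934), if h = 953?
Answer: 6073940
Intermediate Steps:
Z(Y) = 953 + Y**2 + 1207*Y (Z(Y) = (Y**2 + 1207*Y) + 953 = 953 + Y**2 + 1207*Y)
I(-911) + Z(1934) = -1707 + (953 + 1934**2 + 1207*1934) = -1707 + (953 + 3740356 + 2334338) = -1707 + 6075647 = 6073940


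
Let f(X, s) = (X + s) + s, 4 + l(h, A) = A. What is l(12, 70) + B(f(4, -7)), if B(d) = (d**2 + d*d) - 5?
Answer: 261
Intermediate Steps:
l(h, A) = -4 + A
f(X, s) = X + 2*s
B(d) = -5 + 2*d**2 (B(d) = (d**2 + d**2) - 5 = 2*d**2 - 5 = -5 + 2*d**2)
l(12, 70) + B(f(4, -7)) = (-4 + 70) + (-5 + 2*(4 + 2*(-7))**2) = 66 + (-5 + 2*(4 - 14)**2) = 66 + (-5 + 2*(-10)**2) = 66 + (-5 + 2*100) = 66 + (-5 + 200) = 66 + 195 = 261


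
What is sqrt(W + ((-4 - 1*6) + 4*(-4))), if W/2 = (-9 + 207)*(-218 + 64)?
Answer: I*sqrt(61010) ≈ 247.0*I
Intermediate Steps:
W = -60984 (W = 2*((-9 + 207)*(-218 + 64)) = 2*(198*(-154)) = 2*(-30492) = -60984)
sqrt(W + ((-4 - 1*6) + 4*(-4))) = sqrt(-60984 + ((-4 - 1*6) + 4*(-4))) = sqrt(-60984 + ((-4 - 6) - 16)) = sqrt(-60984 + (-10 - 16)) = sqrt(-60984 - 26) = sqrt(-61010) = I*sqrt(61010)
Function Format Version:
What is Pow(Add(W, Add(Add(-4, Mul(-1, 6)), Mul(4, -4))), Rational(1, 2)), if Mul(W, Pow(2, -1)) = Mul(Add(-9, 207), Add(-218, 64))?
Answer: Mul(I, Pow(61010, Rational(1, 2))) ≈ Mul(247.00, I)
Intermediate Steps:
W = -60984 (W = Mul(2, Mul(Add(-9, 207), Add(-218, 64))) = Mul(2, Mul(198, -154)) = Mul(2, -30492) = -60984)
Pow(Add(W, Add(Add(-4, Mul(-1, 6)), Mul(4, -4))), Rational(1, 2)) = Pow(Add(-60984, Add(Add(-4, Mul(-1, 6)), Mul(4, -4))), Rational(1, 2)) = Pow(Add(-60984, Add(Add(-4, -6), -16)), Rational(1, 2)) = Pow(Add(-60984, Add(-10, -16)), Rational(1, 2)) = Pow(Add(-60984, -26), Rational(1, 2)) = Pow(-61010, Rational(1, 2)) = Mul(I, Pow(61010, Rational(1, 2)))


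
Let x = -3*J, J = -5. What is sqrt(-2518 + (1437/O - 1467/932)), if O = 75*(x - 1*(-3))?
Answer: I*sqrt(123054630413)/6990 ≈ 50.185*I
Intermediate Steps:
x = 15 (x = -3*(-5) = 15)
O = 1350 (O = 75*(15 - 1*(-3)) = 75*(15 + 3) = 75*18 = 1350)
sqrt(-2518 + (1437/O - 1467/932)) = sqrt(-2518 + (1437/1350 - 1467/932)) = sqrt(-2518 + (1437*(1/1350) - 1467*1/932)) = sqrt(-2518 + (479/450 - 1467/932)) = sqrt(-2518 - 106861/209700) = sqrt(-528131461/209700) = I*sqrt(123054630413)/6990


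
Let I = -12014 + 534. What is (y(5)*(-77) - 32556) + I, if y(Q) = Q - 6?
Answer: -43959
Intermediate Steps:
y(Q) = -6 + Q
I = -11480
(y(5)*(-77) - 32556) + I = ((-6 + 5)*(-77) - 32556) - 11480 = (-1*(-77) - 32556) - 11480 = (77 - 32556) - 11480 = -32479 - 11480 = -43959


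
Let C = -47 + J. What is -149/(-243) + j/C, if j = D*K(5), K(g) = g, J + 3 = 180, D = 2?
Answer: 2180/3159 ≈ 0.69009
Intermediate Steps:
J = 177 (J = -3 + 180 = 177)
C = 130 (C = -47 + 177 = 130)
j = 10 (j = 2*5 = 10)
-149/(-243) + j/C = -149/(-243) + 10/130 = -149*(-1/243) + 10*(1/130) = 149/243 + 1/13 = 2180/3159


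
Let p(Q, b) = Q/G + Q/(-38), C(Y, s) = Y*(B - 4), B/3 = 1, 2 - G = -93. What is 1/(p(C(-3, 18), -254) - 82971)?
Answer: -190/15764499 ≈ -1.2052e-5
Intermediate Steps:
G = 95 (G = 2 - 1*(-93) = 2 + 93 = 95)
B = 3 (B = 3*1 = 3)
C(Y, s) = -Y (C(Y, s) = Y*(3 - 4) = Y*(-1) = -Y)
p(Q, b) = -3*Q/190 (p(Q, b) = Q/95 + Q/(-38) = Q*(1/95) + Q*(-1/38) = Q/95 - Q/38 = -3*Q/190)
1/(p(C(-3, 18), -254) - 82971) = 1/(-(-3)*(-3)/190 - 82971) = 1/(-3/190*3 - 82971) = 1/(-9/190 - 82971) = 1/(-15764499/190) = -190/15764499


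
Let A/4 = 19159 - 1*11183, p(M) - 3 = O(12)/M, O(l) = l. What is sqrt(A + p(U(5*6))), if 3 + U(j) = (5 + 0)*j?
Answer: sqrt(1563447)/7 ≈ 178.63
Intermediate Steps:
U(j) = -3 + 5*j (U(j) = -3 + (5 + 0)*j = -3 + 5*j)
p(M) = 3 + 12/M
A = 31904 (A = 4*(19159 - 1*11183) = 4*(19159 - 11183) = 4*7976 = 31904)
sqrt(A + p(U(5*6))) = sqrt(31904 + (3 + 12/(-3 + 5*(5*6)))) = sqrt(31904 + (3 + 12/(-3 + 5*30))) = sqrt(31904 + (3 + 12/(-3 + 150))) = sqrt(31904 + (3 + 12/147)) = sqrt(31904 + (3 + 12*(1/147))) = sqrt(31904 + (3 + 4/49)) = sqrt(31904 + 151/49) = sqrt(1563447/49) = sqrt(1563447)/7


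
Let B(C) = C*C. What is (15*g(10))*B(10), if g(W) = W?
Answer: 15000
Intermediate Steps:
B(C) = C**2
(15*g(10))*B(10) = (15*10)*10**2 = 150*100 = 15000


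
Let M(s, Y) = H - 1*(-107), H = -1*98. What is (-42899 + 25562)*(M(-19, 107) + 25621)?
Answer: -444347310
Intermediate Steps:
H = -98
M(s, Y) = 9 (M(s, Y) = -98 - 1*(-107) = -98 + 107 = 9)
(-42899 + 25562)*(M(-19, 107) + 25621) = (-42899 + 25562)*(9 + 25621) = -17337*25630 = -444347310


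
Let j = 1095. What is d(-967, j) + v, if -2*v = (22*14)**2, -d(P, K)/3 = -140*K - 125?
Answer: 412843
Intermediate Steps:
d(P, K) = 375 + 420*K (d(P, K) = -3*(-140*K - 125) = -3*(-125 - 140*K) = 375 + 420*K)
v = -47432 (v = -(22*14)**2/2 = -1/2*308**2 = -1/2*94864 = -47432)
d(-967, j) + v = (375 + 420*1095) - 47432 = (375 + 459900) - 47432 = 460275 - 47432 = 412843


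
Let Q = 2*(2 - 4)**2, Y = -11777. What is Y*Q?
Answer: -94216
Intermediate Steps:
Q = 8 (Q = 2*(-2)**2 = 2*4 = 8)
Y*Q = -11777*8 = -94216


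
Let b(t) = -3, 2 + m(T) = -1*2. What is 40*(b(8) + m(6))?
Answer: -280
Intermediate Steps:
m(T) = -4 (m(T) = -2 - 1*2 = -2 - 2 = -4)
40*(b(8) + m(6)) = 40*(-3 - 4) = 40*(-7) = -280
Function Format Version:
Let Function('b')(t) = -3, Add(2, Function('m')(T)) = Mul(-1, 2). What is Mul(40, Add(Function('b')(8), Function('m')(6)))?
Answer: -280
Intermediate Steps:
Function('m')(T) = -4 (Function('m')(T) = Add(-2, Mul(-1, 2)) = Add(-2, -2) = -4)
Mul(40, Add(Function('b')(8), Function('m')(6))) = Mul(40, Add(-3, -4)) = Mul(40, -7) = -280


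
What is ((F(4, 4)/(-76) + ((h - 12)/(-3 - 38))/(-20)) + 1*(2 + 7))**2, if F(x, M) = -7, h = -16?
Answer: 19915701129/242736400 ≈ 82.047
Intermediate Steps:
((F(4, 4)/(-76) + ((h - 12)/(-3 - 38))/(-20)) + 1*(2 + 7))**2 = ((-7/(-76) + ((-16 - 12)/(-3 - 38))/(-20)) + 1*(2 + 7))**2 = ((-7*(-1/76) - 28/(-41)*(-1/20)) + 1*9)**2 = ((7/76 - 28*(-1/41)*(-1/20)) + 9)**2 = ((7/76 + (28/41)*(-1/20)) + 9)**2 = ((7/76 - 7/205) + 9)**2 = (903/15580 + 9)**2 = (141123/15580)**2 = 19915701129/242736400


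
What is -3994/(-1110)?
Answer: 1997/555 ≈ 3.5982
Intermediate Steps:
-3994/(-1110) = -1/1110*(-3994) = 1997/555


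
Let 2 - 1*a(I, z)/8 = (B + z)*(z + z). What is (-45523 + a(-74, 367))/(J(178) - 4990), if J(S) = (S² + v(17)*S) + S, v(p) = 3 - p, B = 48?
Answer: -2482387/24380 ≈ -101.82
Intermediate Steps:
a(I, z) = 16 - 16*z*(48 + z) (a(I, z) = 16 - 8*(48 + z)*(z + z) = 16 - 8*(48 + z)*2*z = 16 - 16*z*(48 + z))
J(S) = S² - 13*S (J(S) = (S² + (3 - 1*17)*S) + S = (S² + (3 - 17)*S) + S = (S² - 14*S) + S = S² - 13*S)
(-45523 + a(-74, 367))/(J(178) - 4990) = (-45523 + (16 - 768*367 - 16*367²))/(178*(-13 + 178) - 4990) = (-45523 + (16 - 281856 - 16*134689))/(178*165 - 4990) = (-45523 + (16 - 281856 - 2155024))/(29370 - 4990) = (-45523 - 2436864)/24380 = -2482387*1/24380 = -2482387/24380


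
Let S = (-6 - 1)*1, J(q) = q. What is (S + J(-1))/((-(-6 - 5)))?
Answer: -8/11 ≈ -0.72727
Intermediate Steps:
S = -7 (S = -7*1 = -7)
(S + J(-1))/((-(-6 - 5))) = (-7 - 1)/((-(-6 - 5))) = -8/((-1*(-11))) = -8/11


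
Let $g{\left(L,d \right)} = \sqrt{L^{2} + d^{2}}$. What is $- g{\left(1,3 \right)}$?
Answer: $- \sqrt{10} \approx -3.1623$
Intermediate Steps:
$- g{\left(1,3 \right)} = - \sqrt{1^{2} + 3^{2}} = - \sqrt{1 + 9} = - \sqrt{10}$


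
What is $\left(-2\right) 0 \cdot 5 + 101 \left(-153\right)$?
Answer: $-15453$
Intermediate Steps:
$\left(-2\right) 0 \cdot 5 + 101 \left(-153\right) = 0 \cdot 5 - 15453 = 0 - 15453 = -15453$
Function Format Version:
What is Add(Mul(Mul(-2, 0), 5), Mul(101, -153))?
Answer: -15453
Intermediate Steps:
Add(Mul(Mul(-2, 0), 5), Mul(101, -153)) = Add(Mul(0, 5), -15453) = Add(0, -15453) = -15453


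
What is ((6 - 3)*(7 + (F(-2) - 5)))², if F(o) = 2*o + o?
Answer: 144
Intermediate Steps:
F(o) = 3*o
((6 - 3)*(7 + (F(-2) - 5)))² = ((6 - 3)*(7 + (3*(-2) - 5)))² = (3*(7 + (-6 - 5)))² = (3*(7 - 11))² = (3*(-4))² = (-12)² = 144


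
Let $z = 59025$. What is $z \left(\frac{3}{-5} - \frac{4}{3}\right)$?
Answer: $-114115$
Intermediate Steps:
$z \left(\frac{3}{-5} - \frac{4}{3}\right) = 59025 \left(\frac{3}{-5} - \frac{4}{3}\right) = 59025 \left(3 \left(- \frac{1}{5}\right) - \frac{4}{3}\right) = 59025 \left(- \frac{3}{5} - \frac{4}{3}\right) = 59025 \left(- \frac{29}{15}\right) = -114115$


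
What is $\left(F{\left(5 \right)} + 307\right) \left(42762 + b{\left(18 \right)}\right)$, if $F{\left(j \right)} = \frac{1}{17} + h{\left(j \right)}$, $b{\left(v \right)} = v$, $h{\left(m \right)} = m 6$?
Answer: $\frac{245129400}{17} \approx 1.4419 \cdot 10^{7}$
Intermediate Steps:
$h{\left(m \right)} = 6 m$
$F{\left(j \right)} = \frac{1}{17} + 6 j$
$\left(F{\left(5 \right)} + 307\right) \left(42762 + b{\left(18 \right)}\right) = \left(\left(\frac{1}{17} + 6 \cdot 5\right) + 307\right) \left(42762 + 18\right) = \left(\left(\frac{1}{17} + 30\right) + 307\right) 42780 = \left(\frac{511}{17} + 307\right) 42780 = \frac{5730}{17} \cdot 42780 = \frac{245129400}{17}$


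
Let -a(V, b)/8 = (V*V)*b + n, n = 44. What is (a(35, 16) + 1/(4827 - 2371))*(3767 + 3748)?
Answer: -2900529312165/2456 ≈ -1.1810e+9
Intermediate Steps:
a(V, b) = -352 - 8*b*V**2 (a(V, b) = -8*((V*V)*b + 44) = -8*(V**2*b + 44) = -8*(b*V**2 + 44) = -8*(44 + b*V**2) = -352 - 8*b*V**2)
(a(35, 16) + 1/(4827 - 2371))*(3767 + 3748) = ((-352 - 8*16*35**2) + 1/(4827 - 2371))*(3767 + 3748) = ((-352 - 8*16*1225) + 1/2456)*7515 = ((-352 - 156800) + 1/2456)*7515 = (-157152 + 1/2456)*7515 = -385965311/2456*7515 = -2900529312165/2456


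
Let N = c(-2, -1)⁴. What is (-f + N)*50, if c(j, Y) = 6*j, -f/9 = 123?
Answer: 1092150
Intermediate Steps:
f = -1107 (f = -9*123 = -1107)
N = 20736 (N = (6*(-2))⁴ = (-12)⁴ = 20736)
(-f + N)*50 = (-1*(-1107) + 20736)*50 = (1107 + 20736)*50 = 21843*50 = 1092150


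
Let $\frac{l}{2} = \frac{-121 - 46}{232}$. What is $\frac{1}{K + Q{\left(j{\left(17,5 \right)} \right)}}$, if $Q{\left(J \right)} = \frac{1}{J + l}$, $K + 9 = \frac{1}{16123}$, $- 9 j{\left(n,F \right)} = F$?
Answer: $- \frac{33584209}{319088210} \approx -0.10525$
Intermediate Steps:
$l = - \frac{167}{116}$ ($l = 2 \frac{-121 - 46}{232} = 2 \left(\left(-167\right) \frac{1}{232}\right) = 2 \left(- \frac{167}{232}\right) = - \frac{167}{116} \approx -1.4397$)
$j{\left(n,F \right)} = - \frac{F}{9}$
$K = - \frac{145106}{16123}$ ($K = -9 + \frac{1}{16123} = - \frac{145106}{16123} \approx -8.9999$)
$Q{\left(J \right)} = \frac{1}{- \frac{167}{116} + J}$ ($Q{\left(J \right)} = \frac{1}{J - \frac{167}{116}} = \frac{1}{- \frac{167}{116} + J}$)
$\frac{1}{K + Q{\left(j{\left(17,5 \right)} \right)}} = \frac{1}{- \frac{145106}{16123} + \frac{116}{-167 + 116 \left(\left(- \frac{1}{9}\right) 5\right)}} = \frac{1}{- \frac{145106}{16123} + \frac{116}{-167 + 116 \left(- \frac{5}{9}\right)}} = \frac{1}{- \frac{145106}{16123} + \frac{116}{-167 - \frac{580}{9}}} = \frac{1}{- \frac{145106}{16123} + \frac{116}{- \frac{2083}{9}}} = \frac{1}{- \frac{145106}{16123} + 116 \left(- \frac{9}{2083}\right)} = \frac{1}{- \frac{145106}{16123} - \frac{1044}{2083}} = \frac{1}{- \frac{319088210}{33584209}} = - \frac{33584209}{319088210}$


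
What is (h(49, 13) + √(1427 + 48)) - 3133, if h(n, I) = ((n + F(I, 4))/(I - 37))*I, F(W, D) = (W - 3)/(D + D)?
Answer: -101127/32 + 5*√59 ≈ -3121.8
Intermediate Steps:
F(W, D) = (-3 + W)/(2*D) (F(W, D) = (-3 + W)/((2*D)) = (-3 + W)*(1/(2*D)) = (-3 + W)/(2*D))
h(n, I) = I*(-3/8 + n + I/8)/(-37 + I) (h(n, I) = ((n + (½)*(-3 + I)/4)/(I - 37))*I = ((n + (½)*(¼)*(-3 + I))/(-37 + I))*I = ((n + (-3/8 + I/8))/(-37 + I))*I = ((-3/8 + n + I/8)/(-37 + I))*I = I*(-3/8 + n + I/8)/(-37 + I))
(h(49, 13) + √(1427 + 48)) - 3133 = ((⅛)*13*(-3 + 13 + 8*49)/(-37 + 13) + √(1427 + 48)) - 3133 = ((⅛)*13*(-3 + 13 + 392)/(-24) + √1475) - 3133 = ((⅛)*13*(-1/24)*402 + 5*√59) - 3133 = (-871/32 + 5*√59) - 3133 = -101127/32 + 5*√59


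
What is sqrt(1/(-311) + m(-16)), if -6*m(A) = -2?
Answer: 2*sqrt(71841)/933 ≈ 0.57456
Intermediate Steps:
m(A) = 1/3 (m(A) = -1/6*(-2) = 1/3)
sqrt(1/(-311) + m(-16)) = sqrt(1/(-311) + 1/3) = sqrt(-1/311 + 1/3) = sqrt(308/933) = 2*sqrt(71841)/933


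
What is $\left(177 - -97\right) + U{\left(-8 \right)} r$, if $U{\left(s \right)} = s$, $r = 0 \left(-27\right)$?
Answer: $274$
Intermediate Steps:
$r = 0$
$\left(177 - -97\right) + U{\left(-8 \right)} r = \left(177 - -97\right) - 0 = \left(177 + 97\right) + 0 = 274 + 0 = 274$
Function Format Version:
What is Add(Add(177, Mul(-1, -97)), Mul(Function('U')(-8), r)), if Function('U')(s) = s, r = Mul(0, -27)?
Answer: 274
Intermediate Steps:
r = 0
Add(Add(177, Mul(-1, -97)), Mul(Function('U')(-8), r)) = Add(Add(177, Mul(-1, -97)), Mul(-8, 0)) = Add(Add(177, 97), 0) = Add(274, 0) = 274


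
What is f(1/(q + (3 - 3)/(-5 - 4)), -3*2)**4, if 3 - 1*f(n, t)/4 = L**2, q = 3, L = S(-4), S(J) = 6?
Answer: 303595776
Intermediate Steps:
L = 6
f(n, t) = -132 (f(n, t) = 12 - 4*6**2 = 12 - 4*36 = 12 - 144 = -132)
f(1/(q + (3 - 3)/(-5 - 4)), -3*2)**4 = (-132)**4 = 303595776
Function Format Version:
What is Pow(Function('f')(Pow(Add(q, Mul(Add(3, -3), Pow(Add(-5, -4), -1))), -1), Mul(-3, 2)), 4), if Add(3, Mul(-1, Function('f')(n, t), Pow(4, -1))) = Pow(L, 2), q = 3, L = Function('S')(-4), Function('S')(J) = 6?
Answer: 303595776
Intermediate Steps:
L = 6
Function('f')(n, t) = -132 (Function('f')(n, t) = Add(12, Mul(-4, Pow(6, 2))) = Add(12, Mul(-4, 36)) = Add(12, -144) = -132)
Pow(Function('f')(Pow(Add(q, Mul(Add(3, -3), Pow(Add(-5, -4), -1))), -1), Mul(-3, 2)), 4) = Pow(-132, 4) = 303595776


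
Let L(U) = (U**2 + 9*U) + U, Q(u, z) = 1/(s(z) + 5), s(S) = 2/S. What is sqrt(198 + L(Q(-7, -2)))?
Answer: sqrt(3209)/4 ≈ 14.162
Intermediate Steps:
Q(u, z) = 1/(5 + 2/z) (Q(u, z) = 1/(2/z + 5) = 1/(5 + 2/z))
L(U) = U**2 + 10*U
sqrt(198 + L(Q(-7, -2))) = sqrt(198 + (-2/(2 + 5*(-2)))*(10 - 2/(2 + 5*(-2)))) = sqrt(198 + (-2/(2 - 10))*(10 - 2/(2 - 10))) = sqrt(198 + (-2/(-8))*(10 - 2/(-8))) = sqrt(198 + (-2*(-1/8))*(10 - 2*(-1/8))) = sqrt(198 + (10 + 1/4)/4) = sqrt(198 + (1/4)*(41/4)) = sqrt(198 + 41/16) = sqrt(3209/16) = sqrt(3209)/4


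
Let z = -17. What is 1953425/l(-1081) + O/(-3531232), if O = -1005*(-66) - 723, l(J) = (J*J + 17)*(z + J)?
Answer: -22769562401627/1132729747712352 ≈ -0.020101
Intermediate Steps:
l(J) = (-17 + J)*(17 + J²) (l(J) = (J*J + 17)*(-17 + J) = (J² + 17)*(-17 + J) = (17 + J²)*(-17 + J) = (-17 + J)*(17 + J²))
O = 65607 (O = 66330 - 723 = 65607)
1953425/l(-1081) + O/(-3531232) = 1953425/(-289 + (-1081)³ - 17*(-1081)² + 17*(-1081)) + 65607/(-3531232) = 1953425/(-289 - 1263214441 - 17*1168561 - 18377) + 65607*(-1/3531232) = 1953425/(-289 - 1263214441 - 19865537 - 18377) - 65607/3531232 = 1953425/(-1283098644) - 65607/3531232 = 1953425*(-1/1283098644) - 65607/3531232 = -1953425/1283098644 - 65607/3531232 = -22769562401627/1132729747712352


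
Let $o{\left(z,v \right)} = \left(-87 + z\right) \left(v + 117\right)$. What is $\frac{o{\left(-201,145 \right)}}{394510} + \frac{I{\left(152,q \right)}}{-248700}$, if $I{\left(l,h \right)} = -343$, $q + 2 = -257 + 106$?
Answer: $- \frac{1863059027}{9811463700} \approx -0.18989$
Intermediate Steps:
$q = -153$ ($q = -2 + \left(-257 + 106\right) = -2 - 151 = -153$)
$o{\left(z,v \right)} = \left(-87 + z\right) \left(117 + v\right)$
$\frac{o{\left(-201,145 \right)}}{394510} + \frac{I{\left(152,q \right)}}{-248700} = \frac{-10179 - 12615 + 117 \left(-201\right) + 145 \left(-201\right)}{394510} - \frac{343}{-248700} = \left(-10179 - 12615 - 23517 - 29145\right) \frac{1}{394510} - - \frac{343}{248700} = \left(-75456\right) \frac{1}{394510} + \frac{343}{248700} = - \frac{37728}{197255} + \frac{343}{248700} = - \frac{1863059027}{9811463700}$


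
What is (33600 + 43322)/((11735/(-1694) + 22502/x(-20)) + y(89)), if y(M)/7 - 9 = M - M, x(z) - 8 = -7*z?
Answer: 1205329279/3261029 ≈ 369.62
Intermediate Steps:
x(z) = 8 - 7*z
y(M) = 63 (y(M) = 63 + 7*(M - M) = 63 + 7*0 = 63 + 0 = 63)
(33600 + 43322)/((11735/(-1694) + 22502/x(-20)) + y(89)) = (33600 + 43322)/((11735/(-1694) + 22502/(8 - 7*(-20))) + 63) = 76922/((11735*(-1/1694) + 22502/(8 + 140)) + 63) = 76922/((-11735/1694 + 22502/148) + 63) = 76922/((-11735/1694 + 22502*(1/148)) + 63) = 76922/((-11735/1694 + 11251/74) + 63) = 76922/(4547701/31339 + 63) = 76922/(6522058/31339) = 76922*(31339/6522058) = 1205329279/3261029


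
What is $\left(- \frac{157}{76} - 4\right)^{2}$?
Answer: $\frac{212521}{5776} \approx 36.794$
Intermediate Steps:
$\left(- \frac{157}{76} - 4\right)^{2} = \left(- \frac{461}{76}\right)^{2} = \frac{212521}{5776}$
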